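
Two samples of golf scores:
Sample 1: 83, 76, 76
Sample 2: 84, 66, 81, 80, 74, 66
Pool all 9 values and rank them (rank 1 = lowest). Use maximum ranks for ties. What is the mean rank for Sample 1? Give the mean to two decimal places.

Sorted (ascending): 66, 66, 74, 76, 76, 80, 81, 83, 84
The 2 values of 66 occupy positions 1–2 → each gets rank 2.
The 2 values of 76 occupy positions 4–5 → each gets rank 5.
Sample 1 values → pooled ranks: 83→8, 76→5, 76→5
Mean rank = (8 + 5 + 5) / 3 = 6.00

6.00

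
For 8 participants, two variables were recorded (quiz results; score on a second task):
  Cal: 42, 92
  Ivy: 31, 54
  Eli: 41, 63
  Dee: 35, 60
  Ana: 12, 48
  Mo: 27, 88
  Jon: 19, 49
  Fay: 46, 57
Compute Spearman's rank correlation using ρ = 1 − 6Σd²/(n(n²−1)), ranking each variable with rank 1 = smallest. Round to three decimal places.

Ranks of variable 1: 7, 4, 6, 5, 1, 3, 2, 8
Ranks of variable 2: 8, 3, 6, 5, 1, 7, 2, 4
d = r₁ − r₂: -1, 1, 0, 0, 0, -4, 0, 4
d²: 1, 1, 0, 0, 0, 16, 0, 16; Σd² = 34
ρ = 1 − 6·34/(8·63) = 1 − 204/504 = 0.595

0.595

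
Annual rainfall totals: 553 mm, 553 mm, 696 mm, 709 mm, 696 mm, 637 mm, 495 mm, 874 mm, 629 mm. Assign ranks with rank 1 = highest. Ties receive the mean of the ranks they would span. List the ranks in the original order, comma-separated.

Sorted (descending): 874, 709, 696, 696, 637, 629, 553, 553, 495
The 2 values of 696 occupy positions 3–4 → average rank (3+4)/2 = 3.5.
The 2 values of 553 occupy positions 7–8 → average rank (7+8)/2 = 7.5.

7.5, 7.5, 3.5, 2, 3.5, 5, 9, 1, 6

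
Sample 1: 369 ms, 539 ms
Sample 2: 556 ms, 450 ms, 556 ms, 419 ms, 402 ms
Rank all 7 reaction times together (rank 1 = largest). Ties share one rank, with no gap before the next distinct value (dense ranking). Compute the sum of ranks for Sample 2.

Sorted (descending): 556, 556, 539, 450, 419, 402, 369
The 2 values of 556 share dense rank 1.
Remaining distinct values take the next consecutive integers.
Sample 2 values → pooled ranks: 556→1, 450→3, 556→1, 419→4, 402→5
Rank sum = 1 + 3 + 1 + 4 + 5 = 14

14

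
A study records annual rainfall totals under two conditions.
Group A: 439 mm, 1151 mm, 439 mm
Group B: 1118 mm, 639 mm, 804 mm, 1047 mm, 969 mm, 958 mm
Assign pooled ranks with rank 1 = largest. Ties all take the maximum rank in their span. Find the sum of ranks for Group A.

19

Sorted (descending): 1151, 1118, 1047, 969, 958, 804, 639, 439, 439
The 2 values of 439 occupy positions 8–9 → each gets rank 9.
Group A values → pooled ranks: 439→9, 1151→1, 439→9
Rank sum = 9 + 1 + 9 = 19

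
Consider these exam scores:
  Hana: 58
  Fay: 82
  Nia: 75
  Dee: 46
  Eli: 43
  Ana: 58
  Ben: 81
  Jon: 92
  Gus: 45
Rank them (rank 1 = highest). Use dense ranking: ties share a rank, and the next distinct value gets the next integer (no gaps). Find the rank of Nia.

Sorted (descending): 92, 82, 81, 75, 58, 58, 46, 45, 43
The 2 values of 58 share dense rank 5.
Remaining distinct values take the next consecutive integers.
Nia has value 75 → rank 4.

4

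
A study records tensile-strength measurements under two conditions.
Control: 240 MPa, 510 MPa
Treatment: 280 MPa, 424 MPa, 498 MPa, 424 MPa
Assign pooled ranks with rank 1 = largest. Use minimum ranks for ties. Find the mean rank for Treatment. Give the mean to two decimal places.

Sorted (descending): 510, 498, 424, 424, 280, 240
The 2 values of 424 occupy positions 3–4 → each gets rank 3.
Treatment values → pooled ranks: 280→5, 424→3, 498→2, 424→3
Mean rank = (5 + 3 + 2 + 3) / 4 = 3.25

3.25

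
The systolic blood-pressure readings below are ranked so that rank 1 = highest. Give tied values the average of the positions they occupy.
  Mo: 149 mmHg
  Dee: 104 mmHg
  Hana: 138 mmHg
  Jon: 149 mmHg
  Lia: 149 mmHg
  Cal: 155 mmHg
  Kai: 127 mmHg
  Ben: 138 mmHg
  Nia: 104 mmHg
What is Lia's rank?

Sorted (descending): 155, 149, 149, 149, 138, 138, 127, 104, 104
The 3 values of 149 occupy positions 2–4 → average rank 3.
The 2 values of 138 occupy positions 5–6 → average rank (5+6)/2 = 5.5.
The 2 values of 104 occupy positions 8–9 → average rank (8+9)/2 = 8.5.
Lia has value 149 mmHg → rank 3.

3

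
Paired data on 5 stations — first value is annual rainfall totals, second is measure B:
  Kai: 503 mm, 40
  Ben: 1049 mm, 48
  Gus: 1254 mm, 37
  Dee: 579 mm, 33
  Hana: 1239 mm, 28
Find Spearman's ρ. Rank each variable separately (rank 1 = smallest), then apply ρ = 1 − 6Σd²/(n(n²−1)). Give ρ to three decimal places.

Ranks of variable 1: 1, 3, 5, 2, 4
Ranks of variable 2: 4, 5, 3, 2, 1
d = r₁ − r₂: -3, -2, 2, 0, 3
d²: 9, 4, 4, 0, 9; Σd² = 26
ρ = 1 − 6·26/(5·24) = 1 − 156/120 = -0.300

-0.300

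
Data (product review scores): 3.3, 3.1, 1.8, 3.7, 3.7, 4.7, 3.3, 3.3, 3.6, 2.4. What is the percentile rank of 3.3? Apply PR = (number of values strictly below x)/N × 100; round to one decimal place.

N = 10.
Strictly below 3.3: 3. Equal to 3.3: 3.
PR = 3/10 × 100 = 30.0

30.0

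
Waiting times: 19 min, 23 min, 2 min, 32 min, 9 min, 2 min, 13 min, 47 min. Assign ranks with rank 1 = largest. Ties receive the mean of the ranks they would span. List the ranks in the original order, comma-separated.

4, 3, 7.5, 2, 6, 7.5, 5, 1

Sorted (descending): 47, 32, 23, 19, 13, 9, 2, 2
The 2 values of 2 occupy positions 7–8 → average rank (7+8)/2 = 7.5.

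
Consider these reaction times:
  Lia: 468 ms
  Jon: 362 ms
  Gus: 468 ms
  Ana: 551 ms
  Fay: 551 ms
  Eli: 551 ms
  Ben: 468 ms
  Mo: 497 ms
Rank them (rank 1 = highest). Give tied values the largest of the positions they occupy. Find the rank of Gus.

Sorted (descending): 551, 551, 551, 497, 468, 468, 468, 362
The 3 values of 551 occupy positions 1–3 → each gets rank 3.
The 3 values of 468 occupy positions 5–7 → each gets rank 7.
Gus has value 468 ms → rank 7.

7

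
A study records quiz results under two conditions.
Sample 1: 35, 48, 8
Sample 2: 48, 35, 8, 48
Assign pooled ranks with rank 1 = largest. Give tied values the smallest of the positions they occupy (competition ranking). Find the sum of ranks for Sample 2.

Sorted (descending): 48, 48, 48, 35, 35, 8, 8
The 3 values of 48 occupy positions 1–3 → each gets rank 1.
The 2 values of 35 occupy positions 4–5 → each gets rank 4.
The 2 values of 8 occupy positions 6–7 → each gets rank 6.
Sample 2 values → pooled ranks: 48→1, 35→4, 8→6, 48→1
Rank sum = 1 + 4 + 6 + 1 = 12

12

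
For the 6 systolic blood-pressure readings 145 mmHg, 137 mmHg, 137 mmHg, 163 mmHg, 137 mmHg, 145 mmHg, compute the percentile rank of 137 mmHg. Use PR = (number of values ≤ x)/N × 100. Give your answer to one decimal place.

N = 6.
Strictly below 137: 0. Equal to 137: 3.
PR = 3/6 × 100 = 50.0

50.0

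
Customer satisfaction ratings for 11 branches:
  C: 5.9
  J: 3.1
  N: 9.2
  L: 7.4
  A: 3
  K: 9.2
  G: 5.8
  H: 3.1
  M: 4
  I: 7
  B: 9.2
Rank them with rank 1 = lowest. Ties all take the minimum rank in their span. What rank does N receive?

9

Sorted (ascending): 3, 3.1, 3.1, 4, 5.8, 5.9, 7, 7.4, 9.2, 9.2, 9.2
The 2 values of 3.1 occupy positions 2–3 → each gets rank 2.
The 3 values of 9.2 occupy positions 9–11 → each gets rank 9.
N has value 9.2 → rank 9.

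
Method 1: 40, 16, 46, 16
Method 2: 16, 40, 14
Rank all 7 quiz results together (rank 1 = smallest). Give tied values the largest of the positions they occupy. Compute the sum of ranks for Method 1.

21

Sorted (ascending): 14, 16, 16, 16, 40, 40, 46
The 3 values of 16 occupy positions 2–4 → each gets rank 4.
The 2 values of 40 occupy positions 5–6 → each gets rank 6.
Method 1 values → pooled ranks: 40→6, 16→4, 46→7, 16→4
Rank sum = 6 + 4 + 7 + 4 = 21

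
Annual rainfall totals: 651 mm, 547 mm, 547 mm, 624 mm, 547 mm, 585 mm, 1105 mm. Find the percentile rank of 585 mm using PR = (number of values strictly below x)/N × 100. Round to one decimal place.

N = 7.
Strictly below 585: 3. Equal to 585: 1.
PR = 3/7 × 100 = 42.9

42.9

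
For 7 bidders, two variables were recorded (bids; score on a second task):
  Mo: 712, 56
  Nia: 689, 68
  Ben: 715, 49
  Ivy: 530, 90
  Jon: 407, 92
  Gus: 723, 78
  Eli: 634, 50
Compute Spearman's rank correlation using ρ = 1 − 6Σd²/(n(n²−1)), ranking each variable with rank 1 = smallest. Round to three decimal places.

Ranks of variable 1: 5, 4, 6, 2, 1, 7, 3
Ranks of variable 2: 3, 4, 1, 6, 7, 5, 2
d = r₁ − r₂: 2, 0, 5, -4, -6, 2, 1
d²: 4, 0, 25, 16, 36, 4, 1; Σd² = 86
ρ = 1 − 6·86/(7·48) = 1 − 516/336 = -0.536

-0.536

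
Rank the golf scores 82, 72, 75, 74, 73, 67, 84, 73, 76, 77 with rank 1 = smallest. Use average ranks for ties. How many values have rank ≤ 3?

Sorted (ascending): 67, 72, 73, 73, 74, 75, 76, 77, 82, 84
The 2 values of 73 occupy positions 3–4 → average rank (3+4)/2 = 3.5.
Ranks ≤ 3: {1, 2} → 2 values.

2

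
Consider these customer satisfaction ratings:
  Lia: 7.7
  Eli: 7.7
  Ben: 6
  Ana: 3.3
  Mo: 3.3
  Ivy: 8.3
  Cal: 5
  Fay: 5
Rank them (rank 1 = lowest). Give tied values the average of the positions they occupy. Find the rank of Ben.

Sorted (ascending): 3.3, 3.3, 5, 5, 6, 7.7, 7.7, 8.3
The 2 values of 3.3 occupy positions 1–2 → average rank (1+2)/2 = 1.5.
The 2 values of 5 occupy positions 3–4 → average rank (3+4)/2 = 3.5.
The 2 values of 7.7 occupy positions 6–7 → average rank (6+7)/2 = 6.5.
Ben has value 6 → rank 5.

5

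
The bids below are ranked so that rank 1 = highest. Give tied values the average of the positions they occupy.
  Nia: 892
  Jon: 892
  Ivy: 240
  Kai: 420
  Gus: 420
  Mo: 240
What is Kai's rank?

3.5

Sorted (descending): 892, 892, 420, 420, 240, 240
The 2 values of 892 occupy positions 1–2 → average rank (1+2)/2 = 1.5.
The 2 values of 420 occupy positions 3–4 → average rank (3+4)/2 = 3.5.
The 2 values of 240 occupy positions 5–6 → average rank (5+6)/2 = 5.5.
Kai has value 420 → rank 3.5.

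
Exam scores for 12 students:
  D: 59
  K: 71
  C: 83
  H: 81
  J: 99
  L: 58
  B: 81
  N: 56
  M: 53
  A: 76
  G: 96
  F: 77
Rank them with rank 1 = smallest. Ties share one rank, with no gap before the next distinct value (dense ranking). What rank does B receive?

8

Sorted (ascending): 53, 56, 58, 59, 71, 76, 77, 81, 81, 83, 96, 99
The 2 values of 81 share dense rank 8.
Remaining distinct values take the next consecutive integers.
B has value 81 → rank 8.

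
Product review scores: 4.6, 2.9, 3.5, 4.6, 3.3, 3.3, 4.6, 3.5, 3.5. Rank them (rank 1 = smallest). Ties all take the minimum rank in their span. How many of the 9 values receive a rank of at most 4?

Sorted (ascending): 2.9, 3.3, 3.3, 3.5, 3.5, 3.5, 4.6, 4.6, 4.6
The 2 values of 3.3 occupy positions 2–3 → each gets rank 2.
The 3 values of 3.5 occupy positions 4–6 → each gets rank 4.
The 3 values of 4.6 occupy positions 7–9 → each gets rank 7.
Ranks ≤ 4: {1, 2, 2, 4, 4, 4} → 6 values.

6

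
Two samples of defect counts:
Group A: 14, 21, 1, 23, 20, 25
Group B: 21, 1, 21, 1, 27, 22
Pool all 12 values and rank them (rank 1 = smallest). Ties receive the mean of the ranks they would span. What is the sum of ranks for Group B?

39

Sorted (ascending): 1, 1, 1, 14, 20, 21, 21, 21, 22, 23, 25, 27
The 3 values of 1 occupy positions 1–3 → average rank 2.
The 3 values of 21 occupy positions 6–8 → average rank 7.
Group B values → pooled ranks: 21→7, 1→2, 21→7, 1→2, 27→12, 22→9
Rank sum = 7 + 2 + 7 + 2 + 12 + 9 = 39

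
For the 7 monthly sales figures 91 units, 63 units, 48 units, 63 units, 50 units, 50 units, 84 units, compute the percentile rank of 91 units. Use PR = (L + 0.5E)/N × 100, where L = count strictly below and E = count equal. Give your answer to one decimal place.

N = 7.
Strictly below 91: 6. Equal to 91: 1.
PR = (6 + 0.5·1)/7 × 100 = 92.9

92.9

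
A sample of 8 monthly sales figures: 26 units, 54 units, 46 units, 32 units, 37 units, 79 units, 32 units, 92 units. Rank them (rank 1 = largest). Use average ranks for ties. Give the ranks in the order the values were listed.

8, 3, 4, 6.5, 5, 2, 6.5, 1

Sorted (descending): 92, 79, 54, 46, 37, 32, 32, 26
The 2 values of 32 occupy positions 6–7 → average rank (6+7)/2 = 6.5.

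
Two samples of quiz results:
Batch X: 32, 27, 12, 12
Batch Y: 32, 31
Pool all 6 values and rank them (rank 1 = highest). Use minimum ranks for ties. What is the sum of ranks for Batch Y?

4

Sorted (descending): 32, 32, 31, 27, 12, 12
The 2 values of 32 occupy positions 1–2 → each gets rank 1.
The 2 values of 12 occupy positions 5–6 → each gets rank 5.
Batch Y values → pooled ranks: 32→1, 31→3
Rank sum = 1 + 3 = 4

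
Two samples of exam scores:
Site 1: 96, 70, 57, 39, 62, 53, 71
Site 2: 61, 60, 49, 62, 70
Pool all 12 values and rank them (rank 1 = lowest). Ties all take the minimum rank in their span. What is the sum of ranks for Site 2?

29

Sorted (ascending): 39, 49, 53, 57, 60, 61, 62, 62, 70, 70, 71, 96
The 2 values of 62 occupy positions 7–8 → each gets rank 7.
The 2 values of 70 occupy positions 9–10 → each gets rank 9.
Site 2 values → pooled ranks: 61→6, 60→5, 49→2, 62→7, 70→9
Rank sum = 6 + 5 + 2 + 7 + 9 = 29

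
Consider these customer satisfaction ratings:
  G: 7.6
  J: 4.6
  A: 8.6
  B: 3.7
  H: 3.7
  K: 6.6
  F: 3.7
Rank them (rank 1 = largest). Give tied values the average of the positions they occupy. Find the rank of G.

Sorted (descending): 8.6, 7.6, 6.6, 4.6, 3.7, 3.7, 3.7
The 3 values of 3.7 occupy positions 5–7 → average rank 6.
G has value 7.6 → rank 2.

2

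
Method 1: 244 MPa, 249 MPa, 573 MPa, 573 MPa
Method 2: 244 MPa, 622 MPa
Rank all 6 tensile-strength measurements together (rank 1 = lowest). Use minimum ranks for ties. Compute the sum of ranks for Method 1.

12

Sorted (ascending): 244, 244, 249, 573, 573, 622
The 2 values of 244 occupy positions 1–2 → each gets rank 1.
The 2 values of 573 occupy positions 4–5 → each gets rank 4.
Method 1 values → pooled ranks: 244→1, 249→3, 573→4, 573→4
Rank sum = 1 + 3 + 4 + 4 = 12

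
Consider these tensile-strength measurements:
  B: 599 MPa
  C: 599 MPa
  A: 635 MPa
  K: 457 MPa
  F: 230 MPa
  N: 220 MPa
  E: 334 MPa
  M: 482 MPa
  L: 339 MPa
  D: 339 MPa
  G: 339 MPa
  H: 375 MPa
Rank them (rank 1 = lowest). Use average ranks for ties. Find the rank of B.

Sorted (ascending): 220, 230, 334, 339, 339, 339, 375, 457, 482, 599, 599, 635
The 3 values of 339 occupy positions 4–6 → average rank 5.
The 2 values of 599 occupy positions 10–11 → average rank (10+11)/2 = 10.5.
B has value 599 MPa → rank 10.5.

10.5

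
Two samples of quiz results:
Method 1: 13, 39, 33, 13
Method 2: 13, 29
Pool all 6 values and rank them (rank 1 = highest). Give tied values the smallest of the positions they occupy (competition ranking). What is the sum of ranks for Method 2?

Sorted (descending): 39, 33, 29, 13, 13, 13
The 3 values of 13 occupy positions 4–6 → each gets rank 4.
Method 2 values → pooled ranks: 13→4, 29→3
Rank sum = 4 + 3 = 7

7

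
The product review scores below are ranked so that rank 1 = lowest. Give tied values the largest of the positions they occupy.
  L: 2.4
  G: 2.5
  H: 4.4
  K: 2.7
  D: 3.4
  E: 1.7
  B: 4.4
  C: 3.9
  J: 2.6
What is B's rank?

9

Sorted (ascending): 1.7, 2.4, 2.5, 2.6, 2.7, 3.4, 3.9, 4.4, 4.4
The 2 values of 4.4 occupy positions 8–9 → each gets rank 9.
B has value 4.4 → rank 9.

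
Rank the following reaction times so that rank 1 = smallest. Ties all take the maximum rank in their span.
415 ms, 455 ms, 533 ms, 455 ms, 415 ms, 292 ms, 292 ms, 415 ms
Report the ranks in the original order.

5, 7, 8, 7, 5, 2, 2, 5

Sorted (ascending): 292, 292, 415, 415, 415, 455, 455, 533
The 2 values of 292 occupy positions 1–2 → each gets rank 2.
The 3 values of 415 occupy positions 3–5 → each gets rank 5.
The 2 values of 455 occupy positions 6–7 → each gets rank 7.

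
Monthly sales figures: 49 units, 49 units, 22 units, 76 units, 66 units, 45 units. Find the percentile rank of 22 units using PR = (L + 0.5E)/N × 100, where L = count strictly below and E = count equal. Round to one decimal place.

8.3

N = 6.
Strictly below 22: 0. Equal to 22: 1.
PR = (0 + 0.5·1)/6 × 100 = 8.3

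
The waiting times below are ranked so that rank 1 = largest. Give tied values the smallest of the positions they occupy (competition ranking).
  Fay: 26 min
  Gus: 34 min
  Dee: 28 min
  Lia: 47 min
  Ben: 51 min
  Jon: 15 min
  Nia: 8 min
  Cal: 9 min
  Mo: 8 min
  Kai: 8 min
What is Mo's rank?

8

Sorted (descending): 51, 47, 34, 28, 26, 15, 9, 8, 8, 8
The 3 values of 8 occupy positions 8–10 → each gets rank 8.
Mo has value 8 min → rank 8.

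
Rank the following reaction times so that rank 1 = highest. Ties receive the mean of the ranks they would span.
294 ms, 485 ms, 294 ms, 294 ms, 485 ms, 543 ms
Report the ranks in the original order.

Sorted (descending): 543, 485, 485, 294, 294, 294
The 2 values of 485 occupy positions 2–3 → average rank (2+3)/2 = 2.5.
The 3 values of 294 occupy positions 4–6 → average rank 5.

5, 2.5, 5, 5, 2.5, 1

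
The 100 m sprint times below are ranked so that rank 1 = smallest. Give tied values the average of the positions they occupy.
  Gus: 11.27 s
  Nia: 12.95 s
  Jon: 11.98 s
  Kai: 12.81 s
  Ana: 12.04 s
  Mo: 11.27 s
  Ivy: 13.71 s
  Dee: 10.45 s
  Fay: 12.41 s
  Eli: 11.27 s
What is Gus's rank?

Sorted (ascending): 10.45, 11.27, 11.27, 11.27, 11.98, 12.04, 12.41, 12.81, 12.95, 13.71
The 3 values of 11.27 occupy positions 2–4 → average rank 3.
Gus has value 11.27 s → rank 3.

3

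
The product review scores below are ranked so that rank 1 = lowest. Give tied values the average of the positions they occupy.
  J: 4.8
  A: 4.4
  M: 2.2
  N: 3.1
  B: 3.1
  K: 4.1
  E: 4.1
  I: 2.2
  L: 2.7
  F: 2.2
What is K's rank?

7.5

Sorted (ascending): 2.2, 2.2, 2.2, 2.7, 3.1, 3.1, 4.1, 4.1, 4.4, 4.8
The 3 values of 2.2 occupy positions 1–3 → average rank 2.
The 2 values of 3.1 occupy positions 5–6 → average rank (5+6)/2 = 5.5.
The 2 values of 4.1 occupy positions 7–8 → average rank (7+8)/2 = 7.5.
K has value 4.1 → rank 7.5.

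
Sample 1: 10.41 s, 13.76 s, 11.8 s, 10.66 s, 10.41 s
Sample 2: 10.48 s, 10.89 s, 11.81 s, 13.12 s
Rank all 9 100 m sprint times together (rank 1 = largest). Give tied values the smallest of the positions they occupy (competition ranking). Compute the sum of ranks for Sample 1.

Sorted (descending): 13.76, 13.12, 11.81, 11.8, 10.89, 10.66, 10.48, 10.41, 10.41
The 2 values of 10.41 occupy positions 8–9 → each gets rank 8.
Sample 1 values → pooled ranks: 10.41→8, 13.76→1, 11.8→4, 10.66→6, 10.41→8
Rank sum = 8 + 1 + 4 + 6 + 8 = 27

27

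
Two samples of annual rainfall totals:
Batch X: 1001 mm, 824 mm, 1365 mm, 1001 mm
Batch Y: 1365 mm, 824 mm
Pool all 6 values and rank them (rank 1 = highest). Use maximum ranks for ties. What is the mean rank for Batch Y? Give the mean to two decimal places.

4.00

Sorted (descending): 1365, 1365, 1001, 1001, 824, 824
The 2 values of 1365 occupy positions 1–2 → each gets rank 2.
The 2 values of 1001 occupy positions 3–4 → each gets rank 4.
The 2 values of 824 occupy positions 5–6 → each gets rank 6.
Batch Y values → pooled ranks: 1365→2, 824→6
Mean rank = (2 + 6) / 2 = 4.00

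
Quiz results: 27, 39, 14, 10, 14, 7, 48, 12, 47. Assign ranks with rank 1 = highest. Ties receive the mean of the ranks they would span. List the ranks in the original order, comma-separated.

Sorted (descending): 48, 47, 39, 27, 14, 14, 12, 10, 7
The 2 values of 14 occupy positions 5–6 → average rank (5+6)/2 = 5.5.

4, 3, 5.5, 8, 5.5, 9, 1, 7, 2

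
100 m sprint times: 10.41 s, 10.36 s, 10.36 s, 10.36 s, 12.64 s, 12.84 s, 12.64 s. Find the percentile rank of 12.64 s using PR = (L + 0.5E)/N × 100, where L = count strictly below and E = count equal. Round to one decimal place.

N = 7.
Strictly below 12.64: 4. Equal to 12.64: 2.
PR = (4 + 0.5·2)/7 × 100 = 71.4

71.4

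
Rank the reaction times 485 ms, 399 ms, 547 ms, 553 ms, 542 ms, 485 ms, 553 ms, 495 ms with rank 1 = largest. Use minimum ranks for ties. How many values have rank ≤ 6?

Sorted (descending): 553, 553, 547, 542, 495, 485, 485, 399
The 2 values of 553 occupy positions 1–2 → each gets rank 1.
The 2 values of 485 occupy positions 6–7 → each gets rank 6.
Ranks ≤ 6: {1, 1, 3, 4, 5, 6, 6} → 7 values.

7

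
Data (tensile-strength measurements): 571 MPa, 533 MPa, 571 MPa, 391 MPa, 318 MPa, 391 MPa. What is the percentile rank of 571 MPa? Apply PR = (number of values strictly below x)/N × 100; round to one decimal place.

N = 6.
Strictly below 571: 4. Equal to 571: 2.
PR = 4/6 × 100 = 66.7

66.7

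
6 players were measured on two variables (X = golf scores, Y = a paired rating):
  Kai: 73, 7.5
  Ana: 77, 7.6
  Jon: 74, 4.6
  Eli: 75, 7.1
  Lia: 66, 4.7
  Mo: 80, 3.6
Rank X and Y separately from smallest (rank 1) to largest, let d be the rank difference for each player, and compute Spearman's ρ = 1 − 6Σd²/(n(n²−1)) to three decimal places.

Ranks of variable 1: 2, 5, 3, 4, 1, 6
Ranks of variable 2: 5, 6, 2, 4, 3, 1
d = r₁ − r₂: -3, -1, 1, 0, -2, 5
d²: 9, 1, 1, 0, 4, 25; Σd² = 40
ρ = 1 − 6·40/(6·35) = 1 − 240/210 = -0.143

-0.143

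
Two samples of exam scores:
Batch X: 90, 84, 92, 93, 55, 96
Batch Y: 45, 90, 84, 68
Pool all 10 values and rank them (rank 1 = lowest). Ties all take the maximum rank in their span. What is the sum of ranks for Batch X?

Sorted (ascending): 45, 55, 68, 84, 84, 90, 90, 92, 93, 96
The 2 values of 84 occupy positions 4–5 → each gets rank 5.
The 2 values of 90 occupy positions 6–7 → each gets rank 7.
Batch X values → pooled ranks: 90→7, 84→5, 92→8, 93→9, 55→2, 96→10
Rank sum = 7 + 5 + 8 + 9 + 2 + 10 = 41

41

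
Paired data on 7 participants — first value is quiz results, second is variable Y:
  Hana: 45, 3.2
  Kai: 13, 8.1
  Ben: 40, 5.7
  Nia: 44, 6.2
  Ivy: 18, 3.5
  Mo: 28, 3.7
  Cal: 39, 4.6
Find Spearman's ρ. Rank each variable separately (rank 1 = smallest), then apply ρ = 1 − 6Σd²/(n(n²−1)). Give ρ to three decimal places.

-0.286

Ranks of variable 1: 7, 1, 5, 6, 2, 3, 4
Ranks of variable 2: 1, 7, 5, 6, 2, 3, 4
d = r₁ − r₂: 6, -6, 0, 0, 0, 0, 0
d²: 36, 36, 0, 0, 0, 0, 0; Σd² = 72
ρ = 1 − 6·72/(7·48) = 1 − 432/336 = -0.286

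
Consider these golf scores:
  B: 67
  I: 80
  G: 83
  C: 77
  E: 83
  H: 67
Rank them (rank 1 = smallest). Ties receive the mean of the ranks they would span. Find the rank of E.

5.5

Sorted (ascending): 67, 67, 77, 80, 83, 83
The 2 values of 67 occupy positions 1–2 → average rank (1+2)/2 = 1.5.
The 2 values of 83 occupy positions 5–6 → average rank (5+6)/2 = 5.5.
E has value 83 → rank 5.5.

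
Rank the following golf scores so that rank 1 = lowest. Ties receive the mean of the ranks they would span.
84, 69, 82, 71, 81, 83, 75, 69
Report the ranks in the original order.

Sorted (ascending): 69, 69, 71, 75, 81, 82, 83, 84
The 2 values of 69 occupy positions 1–2 → average rank (1+2)/2 = 1.5.

8, 1.5, 6, 3, 5, 7, 4, 1.5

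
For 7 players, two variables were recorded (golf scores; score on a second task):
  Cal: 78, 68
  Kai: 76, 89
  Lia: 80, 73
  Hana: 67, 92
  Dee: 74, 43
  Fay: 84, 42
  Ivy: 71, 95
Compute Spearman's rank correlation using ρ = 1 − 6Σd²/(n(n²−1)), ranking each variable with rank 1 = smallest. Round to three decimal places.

Ranks of variable 1: 5, 4, 6, 1, 3, 7, 2
Ranks of variable 2: 3, 5, 4, 6, 2, 1, 7
d = r₁ − r₂: 2, -1, 2, -5, 1, 6, -5
d²: 4, 1, 4, 25, 1, 36, 25; Σd² = 96
ρ = 1 − 6·96/(7·48) = 1 − 576/336 = -0.714

-0.714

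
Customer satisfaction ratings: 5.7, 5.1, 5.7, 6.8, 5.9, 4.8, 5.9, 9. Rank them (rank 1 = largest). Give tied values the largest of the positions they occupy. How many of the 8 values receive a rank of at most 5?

4

Sorted (descending): 9, 6.8, 5.9, 5.9, 5.7, 5.7, 5.1, 4.8
The 2 values of 5.9 occupy positions 3–4 → each gets rank 4.
The 2 values of 5.7 occupy positions 5–6 → each gets rank 6.
Ranks ≤ 5: {1, 2, 4, 4} → 4 values.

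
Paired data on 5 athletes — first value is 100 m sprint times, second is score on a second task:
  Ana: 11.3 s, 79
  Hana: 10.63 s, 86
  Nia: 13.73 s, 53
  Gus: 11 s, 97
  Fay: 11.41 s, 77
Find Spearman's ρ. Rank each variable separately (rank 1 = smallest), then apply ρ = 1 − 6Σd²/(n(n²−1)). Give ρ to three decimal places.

Ranks of variable 1: 3, 1, 5, 2, 4
Ranks of variable 2: 3, 4, 1, 5, 2
d = r₁ − r₂: 0, -3, 4, -3, 2
d²: 0, 9, 16, 9, 4; Σd² = 38
ρ = 1 − 6·38/(5·24) = 1 − 228/120 = -0.900

-0.900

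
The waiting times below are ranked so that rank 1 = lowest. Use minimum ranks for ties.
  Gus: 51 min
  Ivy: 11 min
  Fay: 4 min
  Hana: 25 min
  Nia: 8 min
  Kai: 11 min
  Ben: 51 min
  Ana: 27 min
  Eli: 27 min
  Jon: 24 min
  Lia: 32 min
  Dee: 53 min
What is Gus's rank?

10

Sorted (ascending): 4, 8, 11, 11, 24, 25, 27, 27, 32, 51, 51, 53
The 2 values of 11 occupy positions 3–4 → each gets rank 3.
The 2 values of 27 occupy positions 7–8 → each gets rank 7.
The 2 values of 51 occupy positions 10–11 → each gets rank 10.
Gus has value 51 min → rank 10.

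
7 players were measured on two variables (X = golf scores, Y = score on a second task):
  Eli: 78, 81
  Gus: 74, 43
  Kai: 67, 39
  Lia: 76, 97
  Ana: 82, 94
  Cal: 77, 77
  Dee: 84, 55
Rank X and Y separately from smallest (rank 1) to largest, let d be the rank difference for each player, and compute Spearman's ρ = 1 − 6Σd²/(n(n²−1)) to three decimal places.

0.429

Ranks of variable 1: 5, 2, 1, 3, 6, 4, 7
Ranks of variable 2: 5, 2, 1, 7, 6, 4, 3
d = r₁ − r₂: 0, 0, 0, -4, 0, 0, 4
d²: 0, 0, 0, 16, 0, 0, 16; Σd² = 32
ρ = 1 − 6·32/(7·48) = 1 − 192/336 = 0.429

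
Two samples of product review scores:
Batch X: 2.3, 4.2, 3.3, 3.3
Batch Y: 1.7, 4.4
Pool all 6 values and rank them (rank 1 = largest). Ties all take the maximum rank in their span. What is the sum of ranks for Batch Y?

Sorted (descending): 4.4, 4.2, 3.3, 3.3, 2.3, 1.7
The 2 values of 3.3 occupy positions 3–4 → each gets rank 4.
Batch Y values → pooled ranks: 1.7→6, 4.4→1
Rank sum = 6 + 1 = 7

7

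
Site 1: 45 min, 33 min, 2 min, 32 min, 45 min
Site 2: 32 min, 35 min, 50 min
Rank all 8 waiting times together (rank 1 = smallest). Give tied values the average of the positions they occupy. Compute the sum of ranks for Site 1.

Sorted (ascending): 2, 32, 32, 33, 35, 45, 45, 50
The 2 values of 32 occupy positions 2–3 → average rank (2+3)/2 = 2.5.
The 2 values of 45 occupy positions 6–7 → average rank (6+7)/2 = 6.5.
Site 1 values → pooled ranks: 45→6.5, 33→4, 2→1, 32→2.5, 45→6.5
Rank sum = 6.5 + 4 + 1 + 2.5 + 6.5 = 20.5

20.5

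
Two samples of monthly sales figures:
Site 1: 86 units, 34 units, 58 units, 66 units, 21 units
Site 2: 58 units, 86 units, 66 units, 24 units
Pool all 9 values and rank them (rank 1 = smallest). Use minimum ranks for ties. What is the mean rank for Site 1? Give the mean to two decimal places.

Sorted (ascending): 21, 24, 34, 58, 58, 66, 66, 86, 86
The 2 values of 58 occupy positions 4–5 → each gets rank 4.
The 2 values of 66 occupy positions 6–7 → each gets rank 6.
The 2 values of 86 occupy positions 8–9 → each gets rank 8.
Site 1 values → pooled ranks: 86→8, 34→3, 58→4, 66→6, 21→1
Mean rank = (8 + 3 + 4 + 6 + 1) / 5 = 4.40

4.40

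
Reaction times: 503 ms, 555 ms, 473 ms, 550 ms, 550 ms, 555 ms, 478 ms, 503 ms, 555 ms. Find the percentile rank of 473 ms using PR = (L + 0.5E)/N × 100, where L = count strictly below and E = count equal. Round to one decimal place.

5.6

N = 9.
Strictly below 473: 0. Equal to 473: 1.
PR = (0 + 0.5·1)/9 × 100 = 5.6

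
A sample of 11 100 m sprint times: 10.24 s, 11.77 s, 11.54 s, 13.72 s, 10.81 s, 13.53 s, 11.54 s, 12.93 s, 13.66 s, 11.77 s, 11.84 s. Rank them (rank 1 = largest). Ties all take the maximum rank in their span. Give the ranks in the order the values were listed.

Sorted (descending): 13.72, 13.66, 13.53, 12.93, 11.84, 11.77, 11.77, 11.54, 11.54, 10.81, 10.24
The 2 values of 11.77 occupy positions 6–7 → each gets rank 7.
The 2 values of 11.54 occupy positions 8–9 → each gets rank 9.

11, 7, 9, 1, 10, 3, 9, 4, 2, 7, 5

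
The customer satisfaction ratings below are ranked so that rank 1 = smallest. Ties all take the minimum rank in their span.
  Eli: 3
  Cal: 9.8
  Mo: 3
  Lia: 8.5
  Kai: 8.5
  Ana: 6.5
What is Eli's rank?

1

Sorted (ascending): 3, 3, 6.5, 8.5, 8.5, 9.8
The 2 values of 3 occupy positions 1–2 → each gets rank 1.
The 2 values of 8.5 occupy positions 4–5 → each gets rank 4.
Eli has value 3 → rank 1.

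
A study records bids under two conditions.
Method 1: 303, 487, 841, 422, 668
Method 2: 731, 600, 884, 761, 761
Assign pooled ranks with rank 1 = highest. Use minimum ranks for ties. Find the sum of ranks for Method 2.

Sorted (descending): 884, 841, 761, 761, 731, 668, 600, 487, 422, 303
The 2 values of 761 occupy positions 3–4 → each gets rank 3.
Method 2 values → pooled ranks: 731→5, 600→7, 884→1, 761→3, 761→3
Rank sum = 5 + 7 + 1 + 3 + 3 = 19

19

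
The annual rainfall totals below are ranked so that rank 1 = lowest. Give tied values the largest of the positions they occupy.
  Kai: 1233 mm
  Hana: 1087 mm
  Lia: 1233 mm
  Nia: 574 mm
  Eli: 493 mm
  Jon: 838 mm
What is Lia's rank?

Sorted (ascending): 493, 574, 838, 1087, 1233, 1233
The 2 values of 1233 occupy positions 5–6 → each gets rank 6.
Lia has value 1233 mm → rank 6.

6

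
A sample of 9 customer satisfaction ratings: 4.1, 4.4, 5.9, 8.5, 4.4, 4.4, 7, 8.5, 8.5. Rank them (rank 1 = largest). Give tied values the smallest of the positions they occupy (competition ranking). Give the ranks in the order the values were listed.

Sorted (descending): 8.5, 8.5, 8.5, 7, 5.9, 4.4, 4.4, 4.4, 4.1
The 3 values of 8.5 occupy positions 1–3 → each gets rank 1.
The 3 values of 4.4 occupy positions 6–8 → each gets rank 6.

9, 6, 5, 1, 6, 6, 4, 1, 1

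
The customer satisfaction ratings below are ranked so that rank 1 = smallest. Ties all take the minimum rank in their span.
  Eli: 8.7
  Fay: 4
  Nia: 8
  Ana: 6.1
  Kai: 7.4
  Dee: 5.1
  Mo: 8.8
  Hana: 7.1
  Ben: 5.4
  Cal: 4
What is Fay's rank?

1

Sorted (ascending): 4, 4, 5.1, 5.4, 6.1, 7.1, 7.4, 8, 8.7, 8.8
The 2 values of 4 occupy positions 1–2 → each gets rank 1.
Fay has value 4 → rank 1.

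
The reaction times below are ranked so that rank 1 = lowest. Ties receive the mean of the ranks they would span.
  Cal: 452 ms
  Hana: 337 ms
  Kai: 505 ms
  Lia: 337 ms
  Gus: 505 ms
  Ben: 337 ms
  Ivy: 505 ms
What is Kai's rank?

Sorted (ascending): 337, 337, 337, 452, 505, 505, 505
The 3 values of 337 occupy positions 1–3 → average rank 2.
The 3 values of 505 occupy positions 5–7 → average rank 6.
Kai has value 505 ms → rank 6.

6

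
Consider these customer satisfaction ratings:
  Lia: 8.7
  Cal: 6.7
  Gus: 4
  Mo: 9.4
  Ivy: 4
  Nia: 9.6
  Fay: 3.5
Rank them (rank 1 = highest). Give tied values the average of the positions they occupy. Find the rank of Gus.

5.5

Sorted (descending): 9.6, 9.4, 8.7, 6.7, 4, 4, 3.5
The 2 values of 4 occupy positions 5–6 → average rank (5+6)/2 = 5.5.
Gus has value 4 → rank 5.5.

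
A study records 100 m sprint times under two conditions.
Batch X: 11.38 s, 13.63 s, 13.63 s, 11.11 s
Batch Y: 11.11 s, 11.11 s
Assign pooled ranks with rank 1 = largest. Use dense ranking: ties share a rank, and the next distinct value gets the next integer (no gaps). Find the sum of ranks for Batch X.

Sorted (descending): 13.63, 13.63, 11.38, 11.11, 11.11, 11.11
The 2 values of 13.63 share dense rank 1.
The 3 values of 11.11 share dense rank 3.
Remaining distinct values take the next consecutive integers.
Batch X values → pooled ranks: 11.38→2, 13.63→1, 13.63→1, 11.11→3
Rank sum = 2 + 1 + 1 + 3 = 7

7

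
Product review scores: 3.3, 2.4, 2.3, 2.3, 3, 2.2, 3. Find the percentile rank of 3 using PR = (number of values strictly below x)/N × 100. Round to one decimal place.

57.1

N = 7.
Strictly below 3: 4. Equal to 3: 2.
PR = 4/7 × 100 = 57.1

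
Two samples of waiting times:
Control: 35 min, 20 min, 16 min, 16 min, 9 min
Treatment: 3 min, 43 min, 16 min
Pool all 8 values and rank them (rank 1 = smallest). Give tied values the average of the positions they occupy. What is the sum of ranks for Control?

Sorted (ascending): 3, 9, 16, 16, 16, 20, 35, 43
The 3 values of 16 occupy positions 3–5 → average rank 4.
Control values → pooled ranks: 35→7, 20→6, 16→4, 16→4, 9→2
Rank sum = 7 + 6 + 4 + 4 + 2 = 23

23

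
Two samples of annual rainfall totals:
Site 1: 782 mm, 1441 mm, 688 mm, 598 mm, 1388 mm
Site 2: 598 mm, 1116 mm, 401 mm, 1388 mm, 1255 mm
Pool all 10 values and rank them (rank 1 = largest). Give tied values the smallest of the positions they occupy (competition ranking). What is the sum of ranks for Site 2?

29

Sorted (descending): 1441, 1388, 1388, 1255, 1116, 782, 688, 598, 598, 401
The 2 values of 1388 occupy positions 2–3 → each gets rank 2.
The 2 values of 598 occupy positions 8–9 → each gets rank 8.
Site 2 values → pooled ranks: 598→8, 1116→5, 401→10, 1388→2, 1255→4
Rank sum = 8 + 5 + 10 + 2 + 4 = 29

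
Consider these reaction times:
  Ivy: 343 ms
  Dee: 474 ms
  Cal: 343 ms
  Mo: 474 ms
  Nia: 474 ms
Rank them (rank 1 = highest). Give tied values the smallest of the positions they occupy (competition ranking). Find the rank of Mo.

1

Sorted (descending): 474, 474, 474, 343, 343
The 3 values of 474 occupy positions 1–3 → each gets rank 1.
The 2 values of 343 occupy positions 4–5 → each gets rank 4.
Mo has value 474 ms → rank 1.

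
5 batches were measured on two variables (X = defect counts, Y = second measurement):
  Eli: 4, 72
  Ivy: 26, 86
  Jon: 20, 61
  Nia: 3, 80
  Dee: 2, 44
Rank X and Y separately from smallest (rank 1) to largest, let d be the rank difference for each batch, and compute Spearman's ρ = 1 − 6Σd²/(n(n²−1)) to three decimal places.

Ranks of variable 1: 3, 5, 4, 2, 1
Ranks of variable 2: 3, 5, 2, 4, 1
d = r₁ − r₂: 0, 0, 2, -2, 0
d²: 0, 0, 4, 4, 0; Σd² = 8
ρ = 1 − 6·8/(5·24) = 1 − 48/120 = 0.600

0.600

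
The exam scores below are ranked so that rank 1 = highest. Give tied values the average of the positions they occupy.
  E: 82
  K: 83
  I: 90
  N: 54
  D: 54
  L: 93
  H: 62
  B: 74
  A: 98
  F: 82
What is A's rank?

Sorted (descending): 98, 93, 90, 83, 82, 82, 74, 62, 54, 54
The 2 values of 82 occupy positions 5–6 → average rank (5+6)/2 = 5.5.
The 2 values of 54 occupy positions 9–10 → average rank (9+10)/2 = 9.5.
A has value 98 → rank 1.

1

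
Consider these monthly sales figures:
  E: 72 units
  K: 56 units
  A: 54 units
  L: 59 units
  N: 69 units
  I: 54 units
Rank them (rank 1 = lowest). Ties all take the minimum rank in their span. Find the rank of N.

5

Sorted (ascending): 54, 54, 56, 59, 69, 72
The 2 values of 54 occupy positions 1–2 → each gets rank 1.
N has value 69 units → rank 5.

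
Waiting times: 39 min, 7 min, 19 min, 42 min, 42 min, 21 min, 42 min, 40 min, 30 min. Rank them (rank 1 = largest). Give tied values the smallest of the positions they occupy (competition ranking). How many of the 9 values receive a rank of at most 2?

3

Sorted (descending): 42, 42, 42, 40, 39, 30, 21, 19, 7
The 3 values of 42 occupy positions 1–3 → each gets rank 1.
Ranks ≤ 2: {1, 1, 1} → 3 values.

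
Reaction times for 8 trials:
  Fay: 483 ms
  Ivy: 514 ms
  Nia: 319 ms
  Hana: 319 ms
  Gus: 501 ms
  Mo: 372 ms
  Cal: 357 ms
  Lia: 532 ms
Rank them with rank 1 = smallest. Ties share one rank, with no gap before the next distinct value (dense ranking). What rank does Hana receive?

Sorted (ascending): 319, 319, 357, 372, 483, 501, 514, 532
The 2 values of 319 share dense rank 1.
Remaining distinct values take the next consecutive integers.
Hana has value 319 ms → rank 1.

1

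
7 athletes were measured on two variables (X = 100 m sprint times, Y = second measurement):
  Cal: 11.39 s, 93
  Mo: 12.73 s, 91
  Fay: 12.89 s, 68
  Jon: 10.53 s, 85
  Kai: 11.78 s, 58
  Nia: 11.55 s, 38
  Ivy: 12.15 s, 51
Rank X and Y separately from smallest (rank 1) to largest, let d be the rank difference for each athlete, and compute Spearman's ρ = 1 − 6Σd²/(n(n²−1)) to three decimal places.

Ranks of variable 1: 2, 6, 7, 1, 4, 3, 5
Ranks of variable 2: 7, 6, 4, 5, 3, 1, 2
d = r₁ − r₂: -5, 0, 3, -4, 1, 2, 3
d²: 25, 0, 9, 16, 1, 4, 9; Σd² = 64
ρ = 1 − 6·64/(7·48) = 1 − 384/336 = -0.143

-0.143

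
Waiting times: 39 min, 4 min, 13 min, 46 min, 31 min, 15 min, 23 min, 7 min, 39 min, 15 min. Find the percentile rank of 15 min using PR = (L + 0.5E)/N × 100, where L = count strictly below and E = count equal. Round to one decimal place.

40.0

N = 10.
Strictly below 15: 3. Equal to 15: 2.
PR = (3 + 0.5·2)/10 × 100 = 40.0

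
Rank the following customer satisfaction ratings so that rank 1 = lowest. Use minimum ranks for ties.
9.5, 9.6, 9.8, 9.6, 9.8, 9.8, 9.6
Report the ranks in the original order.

Sorted (ascending): 9.5, 9.6, 9.6, 9.6, 9.8, 9.8, 9.8
The 3 values of 9.6 occupy positions 2–4 → each gets rank 2.
The 3 values of 9.8 occupy positions 5–7 → each gets rank 5.

1, 2, 5, 2, 5, 5, 2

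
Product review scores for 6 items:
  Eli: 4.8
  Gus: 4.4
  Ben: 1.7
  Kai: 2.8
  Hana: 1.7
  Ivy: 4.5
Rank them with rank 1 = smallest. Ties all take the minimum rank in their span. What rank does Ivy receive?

Sorted (ascending): 1.7, 1.7, 2.8, 4.4, 4.5, 4.8
The 2 values of 1.7 occupy positions 1–2 → each gets rank 1.
Ivy has value 4.5 → rank 5.

5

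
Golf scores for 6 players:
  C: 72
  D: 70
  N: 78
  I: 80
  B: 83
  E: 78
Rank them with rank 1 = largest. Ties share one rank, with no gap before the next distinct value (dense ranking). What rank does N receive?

Sorted (descending): 83, 80, 78, 78, 72, 70
The 2 values of 78 share dense rank 3.
Remaining distinct values take the next consecutive integers.
N has value 78 → rank 3.

3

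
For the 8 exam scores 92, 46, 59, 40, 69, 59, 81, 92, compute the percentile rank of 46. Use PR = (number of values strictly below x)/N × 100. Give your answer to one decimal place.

N = 8.
Strictly below 46: 1. Equal to 46: 1.
PR = 1/8 × 100 = 12.5

12.5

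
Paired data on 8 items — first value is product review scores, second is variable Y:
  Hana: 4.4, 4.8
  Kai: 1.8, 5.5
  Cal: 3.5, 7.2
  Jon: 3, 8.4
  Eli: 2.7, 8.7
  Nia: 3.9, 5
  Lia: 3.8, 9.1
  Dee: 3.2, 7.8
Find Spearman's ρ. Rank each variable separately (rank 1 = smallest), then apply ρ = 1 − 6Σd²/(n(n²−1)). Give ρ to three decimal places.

Ranks of variable 1: 8, 1, 5, 3, 2, 7, 6, 4
Ranks of variable 2: 1, 3, 4, 6, 7, 2, 8, 5
d = r₁ − r₂: 7, -2, 1, -3, -5, 5, -2, -1
d²: 49, 4, 1, 9, 25, 25, 4, 1; Σd² = 118
ρ = 1 − 6·118/(8·63) = 1 − 708/504 = -0.405

-0.405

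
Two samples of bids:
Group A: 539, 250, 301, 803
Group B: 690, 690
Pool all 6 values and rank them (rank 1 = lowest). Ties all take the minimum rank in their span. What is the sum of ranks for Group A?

12

Sorted (ascending): 250, 301, 539, 690, 690, 803
The 2 values of 690 occupy positions 4–5 → each gets rank 4.
Group A values → pooled ranks: 539→3, 250→1, 301→2, 803→6
Rank sum = 3 + 1 + 2 + 6 = 12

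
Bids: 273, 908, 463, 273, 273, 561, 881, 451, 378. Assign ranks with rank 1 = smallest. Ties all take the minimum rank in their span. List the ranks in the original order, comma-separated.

Sorted (ascending): 273, 273, 273, 378, 451, 463, 561, 881, 908
The 3 values of 273 occupy positions 1–3 → each gets rank 1.

1, 9, 6, 1, 1, 7, 8, 5, 4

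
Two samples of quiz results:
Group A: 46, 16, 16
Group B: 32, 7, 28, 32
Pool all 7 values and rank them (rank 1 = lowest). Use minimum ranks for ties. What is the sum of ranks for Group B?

Sorted (ascending): 7, 16, 16, 28, 32, 32, 46
The 2 values of 16 occupy positions 2–3 → each gets rank 2.
The 2 values of 32 occupy positions 5–6 → each gets rank 5.
Group B values → pooled ranks: 32→5, 7→1, 28→4, 32→5
Rank sum = 5 + 1 + 4 + 5 = 15

15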